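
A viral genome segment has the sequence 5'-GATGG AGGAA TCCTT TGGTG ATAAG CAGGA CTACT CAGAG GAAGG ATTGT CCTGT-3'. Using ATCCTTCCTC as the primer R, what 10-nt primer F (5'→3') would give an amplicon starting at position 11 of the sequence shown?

5'-TCCTTTGGTG-3'

The reverse primer's reverse complement GAGGAAGGAT matches the template at positions 38–47; the product starts at position 11.
The forward primer is identical to the top strand over positions 11–20: TCCTTTGGTG.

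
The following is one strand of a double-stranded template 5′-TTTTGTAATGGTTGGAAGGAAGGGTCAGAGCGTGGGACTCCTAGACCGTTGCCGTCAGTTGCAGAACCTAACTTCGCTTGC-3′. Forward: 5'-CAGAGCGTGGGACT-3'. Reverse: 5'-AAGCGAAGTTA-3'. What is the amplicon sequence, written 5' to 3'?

5'-CAGAGCGTGGGACTCCTAGACCGTTGCCGTCAGTTGCAGAACCTAACTTCGCTT-3'

The forward primer matches the template at positions 26–39.
The reverse primer's reverse complement is TAACTTCGCTT, which matches the template at positions 69–79.
The product is the template from position 26 through 79 (54 bp).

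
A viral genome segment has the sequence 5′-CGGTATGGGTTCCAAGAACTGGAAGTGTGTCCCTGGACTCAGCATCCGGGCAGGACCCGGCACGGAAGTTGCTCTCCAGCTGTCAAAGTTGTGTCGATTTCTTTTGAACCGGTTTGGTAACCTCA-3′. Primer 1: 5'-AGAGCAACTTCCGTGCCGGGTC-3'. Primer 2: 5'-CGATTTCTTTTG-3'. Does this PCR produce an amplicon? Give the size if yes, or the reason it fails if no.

Primer 1 (AGAGCAACTTCCGTGCCGGGTC) has reverse complement GACCCGGCACGGAAGTTGCTCT, which matches the top strand at positions 54–75; primer 1 anneals to the top strand there with its 3' end pointing upstream toward position 54.
Primer 2 (CGATTTCTTTTG) matches the top strand directly at positions 95–106; it anneals to the bottom strand with its 3' end pointing downstream toward position 106.
The 3' ends diverge (primer 1 extends toward position 1, primer 2 toward position 125), so the primers never converge on a shared product.

No product — the primers' 3' ends point away from each other.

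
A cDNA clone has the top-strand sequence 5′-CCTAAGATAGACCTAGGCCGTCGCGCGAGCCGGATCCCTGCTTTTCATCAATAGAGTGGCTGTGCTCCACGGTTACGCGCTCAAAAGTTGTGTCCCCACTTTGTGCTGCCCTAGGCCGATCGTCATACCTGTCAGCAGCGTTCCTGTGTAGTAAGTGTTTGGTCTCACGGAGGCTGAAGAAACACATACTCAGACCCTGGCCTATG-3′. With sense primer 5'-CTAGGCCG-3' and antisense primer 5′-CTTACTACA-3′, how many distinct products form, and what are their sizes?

The forward primer CTAGGCCG matches the top strand at positions 13–20, 111–118.
The reverse primer's reverse complement is TGTAGTAAG, matching at positions 147–155.
Each forward site pairs with the reverse site to give a product ending at position 155: sizes 143, 45 bp.

Two products: 143 bp, 45 bp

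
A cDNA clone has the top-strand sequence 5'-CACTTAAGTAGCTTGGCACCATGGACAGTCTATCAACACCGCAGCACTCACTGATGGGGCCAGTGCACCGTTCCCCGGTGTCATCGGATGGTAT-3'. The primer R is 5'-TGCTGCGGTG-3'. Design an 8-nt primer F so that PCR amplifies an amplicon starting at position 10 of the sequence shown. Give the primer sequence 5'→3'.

The reverse primer's reverse complement CACCGCAGCA matches the template at positions 37–46; the product starts at position 10.
The forward primer is identical to the top strand over positions 10–17: AGCTTGGC.

5'-AGCTTGGC-3'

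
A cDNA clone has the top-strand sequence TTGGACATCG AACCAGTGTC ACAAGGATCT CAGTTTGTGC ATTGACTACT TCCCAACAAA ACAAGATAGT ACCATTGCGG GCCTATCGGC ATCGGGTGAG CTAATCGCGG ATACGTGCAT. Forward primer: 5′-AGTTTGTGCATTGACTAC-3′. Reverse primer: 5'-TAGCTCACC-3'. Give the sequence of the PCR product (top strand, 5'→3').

5'-AGTTTGTGCATTGACTACTTCCCAACAAAACAAGATAGTACCATTGCGGGCCTATCGGCATCGGGTGAGCTA-3'

The forward primer matches the template at positions 32–49.
Reverse complement of the reverse primer: GGTGAGCTA. This occurs on the top strand at positions 95–103.
The product is the template from position 32 through 103 (72 bp).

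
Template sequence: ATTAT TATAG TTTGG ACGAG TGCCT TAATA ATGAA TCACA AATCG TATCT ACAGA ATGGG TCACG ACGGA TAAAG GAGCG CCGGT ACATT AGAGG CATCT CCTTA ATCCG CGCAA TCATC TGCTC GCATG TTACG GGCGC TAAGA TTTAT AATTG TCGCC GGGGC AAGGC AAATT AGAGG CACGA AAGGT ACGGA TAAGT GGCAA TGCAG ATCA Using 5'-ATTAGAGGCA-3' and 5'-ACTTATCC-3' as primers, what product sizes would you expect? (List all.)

113 bp, 28 bp

The forward primer ATTAGAGGCA matches the top strand at positions 88–97, 173–182.
The reverse primer's reverse complement is GGATAAGT, matching at positions 193–200.
Each forward site pairs with the reverse site to give a product ending at position 200: sizes 113, 28 bp.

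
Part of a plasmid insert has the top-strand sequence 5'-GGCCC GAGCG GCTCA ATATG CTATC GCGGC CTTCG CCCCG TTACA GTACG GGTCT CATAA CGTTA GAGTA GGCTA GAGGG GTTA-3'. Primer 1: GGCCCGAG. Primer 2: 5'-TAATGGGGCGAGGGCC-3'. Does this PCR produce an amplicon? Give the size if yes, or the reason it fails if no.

Primer 2 (TAATGGGGCGAGGGCC) does not match the top strand, and its reverse complement GGCCCTCGCCCCATTA does not match either.
With no annealing site for primer 2, no amplification occurs.

No product — primer 2 has no binding site in the template.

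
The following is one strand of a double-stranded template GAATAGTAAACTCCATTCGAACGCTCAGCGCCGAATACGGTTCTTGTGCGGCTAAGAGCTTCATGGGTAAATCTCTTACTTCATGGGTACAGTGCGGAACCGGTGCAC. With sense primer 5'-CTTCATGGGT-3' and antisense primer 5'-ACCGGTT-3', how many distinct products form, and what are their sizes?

Two products: 46 bp, 26 bp

The forward primer CTTCATGGGT matches the top strand at positions 59–68, 79–88.
The reverse primer's reverse complement is AACCGGT, matching at positions 98–104.
Each forward site pairs with the reverse site to give a product ending at position 104: sizes 46, 26 bp.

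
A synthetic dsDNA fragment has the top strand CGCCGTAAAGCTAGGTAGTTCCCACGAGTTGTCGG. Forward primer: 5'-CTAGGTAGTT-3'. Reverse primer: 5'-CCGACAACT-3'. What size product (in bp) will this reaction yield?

25 bp

The forward primer matches the template at positions 11–20.
The reverse primer's reverse complement is AGTTGTCGG, which matches the template at positions 27–35.
Product length = (reverse-primer end) − (forward-primer start) + 1 = 35 − 11 + 1 = 25 bp.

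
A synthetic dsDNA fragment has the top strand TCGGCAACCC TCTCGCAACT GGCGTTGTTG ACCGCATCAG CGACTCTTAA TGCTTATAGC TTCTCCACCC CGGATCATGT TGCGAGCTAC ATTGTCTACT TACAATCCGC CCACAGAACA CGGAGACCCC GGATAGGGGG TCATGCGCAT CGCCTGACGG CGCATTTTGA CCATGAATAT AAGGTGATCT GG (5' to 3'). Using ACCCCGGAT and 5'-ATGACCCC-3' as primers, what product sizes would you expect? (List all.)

The forward primer ACCCCGGAT matches the top strand at positions 67–75, 126–134.
The reverse primer's reverse complement is GGGGTCAT, matching at positions 137–144.
Each forward site pairs with the reverse site to give a product ending at position 144: sizes 78, 19 bp.

78 bp, 19 bp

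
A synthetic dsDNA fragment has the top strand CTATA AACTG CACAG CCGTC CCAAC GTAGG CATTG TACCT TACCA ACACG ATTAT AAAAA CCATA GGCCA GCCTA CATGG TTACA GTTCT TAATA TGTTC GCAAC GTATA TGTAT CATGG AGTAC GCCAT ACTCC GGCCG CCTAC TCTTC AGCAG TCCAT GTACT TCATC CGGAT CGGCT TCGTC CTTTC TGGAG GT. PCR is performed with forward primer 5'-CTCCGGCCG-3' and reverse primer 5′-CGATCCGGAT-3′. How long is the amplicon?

46 bp

Forward primer CTCCGGCCG is found on the top strand at positions 132–140.
Reverse complement of the reverse primer: ATCCGGATCG. This occurs on the top strand at positions 168–177.
Amplicon spans positions 132–177: 46 bp.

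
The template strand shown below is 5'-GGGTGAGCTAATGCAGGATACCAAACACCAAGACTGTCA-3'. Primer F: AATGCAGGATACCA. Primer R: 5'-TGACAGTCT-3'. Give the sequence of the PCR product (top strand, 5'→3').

The forward primer matches the template at positions 10–23.
The reverse primer's reverse complement is AGACTGTCA, which matches the template at positions 31–39.
The product is the template from position 10 through 39 (30 bp).

5'-AATGCAGGATACCAAACACCAAGACTGTCA-3'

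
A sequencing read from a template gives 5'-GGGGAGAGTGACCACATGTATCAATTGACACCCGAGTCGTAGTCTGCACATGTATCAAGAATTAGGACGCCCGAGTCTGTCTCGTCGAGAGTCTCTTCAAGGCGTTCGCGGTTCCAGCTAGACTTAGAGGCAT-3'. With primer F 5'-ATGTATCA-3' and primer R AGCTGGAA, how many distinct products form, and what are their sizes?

Two products: 104 bp, 70 bp

The forward primer ATGTATCA matches the top strand at positions 16–23, 50–57.
The reverse primer's reverse complement is TTCCAGCT, matching at positions 112–119.
Each forward site pairs with the reverse site to give a product ending at position 119: sizes 104, 70 bp.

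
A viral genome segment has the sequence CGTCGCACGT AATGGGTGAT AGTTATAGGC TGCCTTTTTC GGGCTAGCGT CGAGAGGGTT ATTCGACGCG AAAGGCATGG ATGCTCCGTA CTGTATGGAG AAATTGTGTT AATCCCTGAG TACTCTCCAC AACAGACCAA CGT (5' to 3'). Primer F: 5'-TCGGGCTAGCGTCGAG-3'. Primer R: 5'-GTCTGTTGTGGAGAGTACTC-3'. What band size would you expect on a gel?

99 bp

Forward primer TCGGGCTAGCGTCGAG is found on the top strand at positions 39–54.
Reverse complement of the reverse primer: GAGTACTCTCCACAACAGAC. This occurs on the top strand at positions 118–137.
Amplicon spans positions 39–137: 99 bp.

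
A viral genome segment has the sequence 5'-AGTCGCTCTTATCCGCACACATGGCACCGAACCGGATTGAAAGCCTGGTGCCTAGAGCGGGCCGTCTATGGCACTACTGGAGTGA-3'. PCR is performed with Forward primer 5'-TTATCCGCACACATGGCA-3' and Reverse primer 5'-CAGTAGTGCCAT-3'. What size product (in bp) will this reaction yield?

71 bp

Scanning the template, TTATCCGCACACATGGCA occurs at positions 9–26; this primer anneals to the bottom strand there with its 3' end pointing downstream.
Taking the reverse complement of CAGTAGTGCCAT gives ATGGCACTACTG, found at positions 68–79 on the template; the primer anneals here to the top strand with its 3' end pointing upstream.
Amplicon spans positions 9–79: 71 bp.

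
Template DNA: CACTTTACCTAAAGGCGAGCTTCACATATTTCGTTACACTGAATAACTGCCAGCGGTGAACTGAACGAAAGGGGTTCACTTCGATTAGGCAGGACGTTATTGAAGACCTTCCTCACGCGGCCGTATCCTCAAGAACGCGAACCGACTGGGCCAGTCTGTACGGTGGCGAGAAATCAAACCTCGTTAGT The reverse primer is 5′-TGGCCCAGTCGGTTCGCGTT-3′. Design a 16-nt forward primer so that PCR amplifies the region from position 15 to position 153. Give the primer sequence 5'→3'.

The reverse primer's reverse complement AACGCGAACCGACTGGGCCA matches the template at positions 134–153; the product starts at position 15.
The forward primer is identical to the top strand over positions 15–30: GCGAGCTTCACATATT.

5'-GCGAGCTTCACATATT-3'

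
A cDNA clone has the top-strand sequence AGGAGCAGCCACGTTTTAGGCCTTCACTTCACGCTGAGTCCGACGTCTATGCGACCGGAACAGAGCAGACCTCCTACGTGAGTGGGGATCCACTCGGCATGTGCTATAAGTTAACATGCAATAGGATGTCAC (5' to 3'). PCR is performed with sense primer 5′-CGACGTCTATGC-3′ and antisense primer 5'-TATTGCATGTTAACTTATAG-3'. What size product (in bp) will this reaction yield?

83 bp

Scanning the template, CGACGTCTATGC occurs at positions 41–52; this primer anneals to the bottom strand there with its 3' end pointing downstream.
The reverse primer's reverse complement is CTATAAGTTAACATGCAATA, which matches the template at positions 104–123.
Product length = (reverse-primer end) − (forward-primer start) + 1 = 123 − 41 + 1 = 83 bp.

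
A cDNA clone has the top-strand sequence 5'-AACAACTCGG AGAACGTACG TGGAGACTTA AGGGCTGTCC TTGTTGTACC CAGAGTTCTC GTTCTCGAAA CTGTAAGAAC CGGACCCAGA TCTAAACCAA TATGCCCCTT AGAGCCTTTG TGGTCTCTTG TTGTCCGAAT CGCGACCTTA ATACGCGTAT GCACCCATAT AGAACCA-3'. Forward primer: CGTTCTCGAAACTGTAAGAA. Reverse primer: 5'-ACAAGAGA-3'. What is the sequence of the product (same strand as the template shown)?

Scanning the template, CGTTCTCGAAACTGTAAGAA occurs at positions 60–79; this primer anneals to the bottom strand there with its 3' end pointing downstream.
Taking the reverse complement of ACAAGAGA gives TCTCTTGT, found at positions 124–131 on the template; the primer anneals here to the top strand with its 3' end pointing upstream.
The product is the template from position 60 through 131 (72 bp).

5'-CGTTCTCGAAACTGTAAGAACCGGACCCAGATCTAAACCAATATGCCCCTTAGAGCCTTTGTGGTCTCTTGT-3'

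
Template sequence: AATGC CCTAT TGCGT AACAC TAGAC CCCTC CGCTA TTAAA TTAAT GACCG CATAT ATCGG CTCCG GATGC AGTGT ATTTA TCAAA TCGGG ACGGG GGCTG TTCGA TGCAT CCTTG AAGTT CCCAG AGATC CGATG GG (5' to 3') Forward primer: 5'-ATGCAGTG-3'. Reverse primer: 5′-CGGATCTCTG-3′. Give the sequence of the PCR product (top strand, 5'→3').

The forward primer matches the template at positions 67–74.
Taking the reverse complement of CGGATCTCTG gives CAGAGATCCG, found at positions 123–132 on the template; the primer anneals here to the top strand with its 3' end pointing upstream.
The product is the template from position 67 through 132 (66 bp).

5'-ATGCAGTGTATTTATCAAATCGGGACGGGGGCTGTTCGATGCATCCTTGAAGTTCCCAGAGATCCG-3'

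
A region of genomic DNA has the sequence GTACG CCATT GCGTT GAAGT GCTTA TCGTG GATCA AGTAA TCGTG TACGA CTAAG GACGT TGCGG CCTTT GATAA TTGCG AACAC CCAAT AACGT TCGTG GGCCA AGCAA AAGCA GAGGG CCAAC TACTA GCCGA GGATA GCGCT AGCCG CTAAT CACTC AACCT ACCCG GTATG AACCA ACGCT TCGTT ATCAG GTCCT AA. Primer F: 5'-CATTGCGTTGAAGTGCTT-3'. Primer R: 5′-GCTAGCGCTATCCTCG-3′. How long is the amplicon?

Forward primer CATTGCGTTGAAGTGCTT is found on the top strand at positions 7–24.
Taking the reverse complement of GCTAGCGCTATCCTCG gives CGAGGATAGCGCTAGC, found at positions 133–148 on the template; the primer anneals here to the top strand with its 3' end pointing upstream.
The product runs from position 7 to position 148, so its length is 148 − 7 + 1 = 142 bp.

142 bp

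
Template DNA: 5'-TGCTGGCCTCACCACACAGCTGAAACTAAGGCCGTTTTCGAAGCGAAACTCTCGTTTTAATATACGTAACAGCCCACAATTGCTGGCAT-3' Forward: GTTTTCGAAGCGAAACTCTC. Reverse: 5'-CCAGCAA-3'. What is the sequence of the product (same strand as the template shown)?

5'-GTTTTCGAAGCGAAACTCTCGTTTTAATATACGTAACAGCCCACAATTGCTGG-3'

The forward primer matches the template at positions 34–53.
Reverse complement of the reverse primer: TTGCTGG. This occurs on the top strand at positions 80–86.
The product is the template from position 34 through 86 (53 bp).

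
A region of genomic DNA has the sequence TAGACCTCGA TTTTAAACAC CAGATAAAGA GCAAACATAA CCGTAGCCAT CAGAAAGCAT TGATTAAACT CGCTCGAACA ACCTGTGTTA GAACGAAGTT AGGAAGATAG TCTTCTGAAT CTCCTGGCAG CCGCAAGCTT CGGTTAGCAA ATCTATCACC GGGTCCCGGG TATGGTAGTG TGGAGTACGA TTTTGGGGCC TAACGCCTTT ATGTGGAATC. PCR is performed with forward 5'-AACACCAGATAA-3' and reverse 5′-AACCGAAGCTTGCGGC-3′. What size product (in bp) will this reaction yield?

130 bp

The forward primer matches the template at positions 16–27.
Taking the reverse complement of AACCGAAGCTTGCGGC gives GCCGCAAGCTTCGGTT, found at positions 130–145 on the template; the primer anneals here to the top strand with its 3' end pointing upstream.
The product runs from position 16 to position 145, so its length is 145 − 16 + 1 = 130 bp.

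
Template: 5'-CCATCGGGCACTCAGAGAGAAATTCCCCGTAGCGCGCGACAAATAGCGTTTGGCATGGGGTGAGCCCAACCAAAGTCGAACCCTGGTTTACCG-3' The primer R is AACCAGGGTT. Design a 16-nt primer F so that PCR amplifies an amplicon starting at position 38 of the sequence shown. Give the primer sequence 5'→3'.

5'-GACAAATAGCGTTTGG-3'

The reverse primer's reverse complement AACCCTGGTT matches the template at positions 79–88; the product starts at position 38.
The forward primer is identical to the top strand over positions 38–53: GACAAATAGCGTTTGG.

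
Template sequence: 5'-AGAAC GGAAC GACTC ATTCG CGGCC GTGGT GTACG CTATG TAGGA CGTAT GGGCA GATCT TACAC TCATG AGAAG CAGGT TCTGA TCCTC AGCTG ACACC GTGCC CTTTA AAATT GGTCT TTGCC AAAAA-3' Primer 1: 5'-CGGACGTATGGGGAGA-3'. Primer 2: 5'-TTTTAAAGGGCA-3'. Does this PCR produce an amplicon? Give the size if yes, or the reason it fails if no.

Primer 1 (CGGACGTATGGGGAGA) does not match the top strand, and its reverse complement TCTCCCCATACGTCCG does not match either.
With no annealing site for primer 1, no amplification occurs.

No product — primer 1 has no binding site in the template.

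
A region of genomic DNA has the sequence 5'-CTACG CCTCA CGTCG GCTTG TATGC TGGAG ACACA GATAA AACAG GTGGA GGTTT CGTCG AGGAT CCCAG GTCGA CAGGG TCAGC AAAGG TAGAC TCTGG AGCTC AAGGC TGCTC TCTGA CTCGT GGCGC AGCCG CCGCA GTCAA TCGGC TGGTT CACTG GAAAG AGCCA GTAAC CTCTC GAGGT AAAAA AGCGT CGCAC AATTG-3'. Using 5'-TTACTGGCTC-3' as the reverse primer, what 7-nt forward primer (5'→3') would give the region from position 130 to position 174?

5'-CAGCCGC-3'

The reverse primer's reverse complement GAGCCAGTAA matches the template at positions 165–174; the product starts at position 130.
The forward primer is identical to the top strand over positions 130–136: CAGCCGC.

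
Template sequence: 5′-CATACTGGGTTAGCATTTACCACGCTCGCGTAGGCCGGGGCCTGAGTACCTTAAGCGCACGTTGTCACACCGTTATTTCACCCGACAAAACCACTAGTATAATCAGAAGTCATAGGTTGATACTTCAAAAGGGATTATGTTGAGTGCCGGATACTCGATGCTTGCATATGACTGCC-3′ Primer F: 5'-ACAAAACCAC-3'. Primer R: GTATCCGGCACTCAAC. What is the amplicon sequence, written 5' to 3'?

5'-ACAAAACCACTAGTATAATCAGAAGTCATAGGTTGATACTTCAAAAGGGATTATGTTGAGTGCCGGATAC-3'

Forward primer ACAAAACCAC is found on the top strand at positions 85–94.
The reverse primer's reverse complement is GTTGAGTGCCGGATAC, which matches the template at positions 139–154.
The product is the template from position 85 through 154 (70 bp).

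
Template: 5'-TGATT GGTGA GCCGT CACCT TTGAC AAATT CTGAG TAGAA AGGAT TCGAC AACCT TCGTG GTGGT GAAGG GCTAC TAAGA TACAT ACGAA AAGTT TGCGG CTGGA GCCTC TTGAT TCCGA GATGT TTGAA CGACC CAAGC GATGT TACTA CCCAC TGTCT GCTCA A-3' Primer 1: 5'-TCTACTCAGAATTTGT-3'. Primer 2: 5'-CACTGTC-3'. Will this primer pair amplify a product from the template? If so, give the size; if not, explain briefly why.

Primer 1 (TCTACTCAGAATTTGT) has reverse complement ACAAATTCTGAGTAGA, which matches the top strand at positions 24–39; primer 1 anneals to the top strand there with its 3' end pointing upstream toward position 24.
Primer 2 (CACTGTC) matches the top strand directly at positions 153–159; it anneals to the bottom strand with its 3' end pointing downstream toward position 159.
The 3' ends diverge (primer 1 extends toward position 1, primer 2 toward position 166), so the primers never converge on a shared product.

No product — the primers' 3' ends point away from each other.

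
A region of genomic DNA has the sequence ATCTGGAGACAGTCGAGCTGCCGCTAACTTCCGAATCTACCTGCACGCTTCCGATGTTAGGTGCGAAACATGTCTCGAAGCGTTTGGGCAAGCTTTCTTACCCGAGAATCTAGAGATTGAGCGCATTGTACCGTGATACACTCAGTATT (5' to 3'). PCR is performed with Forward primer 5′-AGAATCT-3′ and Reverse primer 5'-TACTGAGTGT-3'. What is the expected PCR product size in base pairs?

The forward primer matches the template at positions 105–111.
Reverse complement of the reverse primer: ACACTCAGTA. This occurs on the top strand at positions 138–147.
Product length = (reverse-primer end) − (forward-primer start) + 1 = 147 − 105 + 1 = 43 bp.

43 bp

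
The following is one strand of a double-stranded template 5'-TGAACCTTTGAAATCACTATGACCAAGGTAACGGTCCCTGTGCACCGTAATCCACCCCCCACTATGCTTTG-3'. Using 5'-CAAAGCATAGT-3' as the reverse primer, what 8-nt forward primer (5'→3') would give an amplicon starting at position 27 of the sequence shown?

5'-GGTAACGG-3'

The reverse primer's reverse complement ACTATGCTTTG matches the template at positions 61–71; the product starts at position 27.
The forward primer is identical to the top strand over positions 27–34: GGTAACGG.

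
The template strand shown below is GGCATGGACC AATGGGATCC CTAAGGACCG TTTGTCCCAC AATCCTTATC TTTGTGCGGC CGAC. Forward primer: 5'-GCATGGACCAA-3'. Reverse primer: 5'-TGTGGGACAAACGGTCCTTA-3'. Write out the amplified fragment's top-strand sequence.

5'-GCATGGACCAATGGGATCCCTAAGGACCGTTTGTCCCACA-3'

The forward primer matches the template at positions 2–12.
Taking the reverse complement of TGTGGGACAAACGGTCCTTA gives TAAGGACCGTTTGTCCCACA, found at positions 22–41 on the template; the primer anneals here to the top strand with its 3' end pointing upstream.
The product is the template from position 2 through 41 (40 bp).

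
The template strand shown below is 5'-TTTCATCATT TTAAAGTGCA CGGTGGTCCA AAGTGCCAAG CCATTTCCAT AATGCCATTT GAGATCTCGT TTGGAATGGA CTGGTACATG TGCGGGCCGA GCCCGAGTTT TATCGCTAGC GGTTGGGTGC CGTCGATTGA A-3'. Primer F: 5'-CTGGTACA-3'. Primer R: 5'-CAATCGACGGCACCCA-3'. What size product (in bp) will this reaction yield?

Scanning the template, CTGGTACA occurs at positions 81–88; this primer anneals to the bottom strand there with its 3' end pointing downstream.
Taking the reverse complement of CAATCGACGGCACCCA gives TGGGTGCCGTCGATTG, found at positions 124–139 on the template; the primer anneals here to the top strand with its 3' end pointing upstream.
Product length = (reverse-primer end) − (forward-primer start) + 1 = 139 − 81 + 1 = 59 bp.

59 bp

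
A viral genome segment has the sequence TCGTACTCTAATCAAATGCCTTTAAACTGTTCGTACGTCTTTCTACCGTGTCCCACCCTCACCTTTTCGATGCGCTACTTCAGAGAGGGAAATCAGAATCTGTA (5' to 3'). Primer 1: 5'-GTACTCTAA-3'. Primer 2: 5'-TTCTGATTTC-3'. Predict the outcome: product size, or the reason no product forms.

Yes — a 96 bp product.

Primer 1 (GTACTCTAA) matches the top strand at positions 3–11; it acts as a forward primer.
Primer 2's reverse complement is GAAATCAGAA, matching the top strand at positions 89–98; it acts as a reverse primer.
The 3' ends face each other across positions 3–98, giving a 96 bp product.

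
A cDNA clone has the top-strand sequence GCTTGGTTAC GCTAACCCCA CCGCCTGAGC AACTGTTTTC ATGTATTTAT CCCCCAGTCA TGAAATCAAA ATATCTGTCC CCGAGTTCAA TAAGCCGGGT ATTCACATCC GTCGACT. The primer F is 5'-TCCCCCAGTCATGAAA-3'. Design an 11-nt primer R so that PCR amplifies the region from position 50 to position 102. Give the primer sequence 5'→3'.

5'-ATACCCGGCTT-3'

The product's 3' end on the top strand is position 102.
The reverse primer anneals to the top strand over positions 92–102, i.e. to AAGCCGGGTAT.
Its sequence written 5'→3' is the reverse complement: ATACCCGGCTT.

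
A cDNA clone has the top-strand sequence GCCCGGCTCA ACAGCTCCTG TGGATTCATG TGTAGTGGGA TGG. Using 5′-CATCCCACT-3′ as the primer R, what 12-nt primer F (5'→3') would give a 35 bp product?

5'-TCAACAGCTCCT-3'

The reverse primer's reverse complement AGTGGGATG matches the template at positions 34–42, so the product ends at position 42.
A 35 bp product then starts at position 42 − 35 + 1 = 8.
The forward primer is identical to the top strand there: TCAACAGCTCCT.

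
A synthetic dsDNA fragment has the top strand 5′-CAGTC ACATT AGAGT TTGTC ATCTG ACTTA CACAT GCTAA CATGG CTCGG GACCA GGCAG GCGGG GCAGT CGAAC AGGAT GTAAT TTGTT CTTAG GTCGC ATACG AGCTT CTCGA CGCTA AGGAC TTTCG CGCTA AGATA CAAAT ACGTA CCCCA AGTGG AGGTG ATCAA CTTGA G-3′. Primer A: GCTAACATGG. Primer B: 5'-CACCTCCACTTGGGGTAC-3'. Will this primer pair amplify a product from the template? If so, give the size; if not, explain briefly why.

Primer A (GCTAACATGG) matches the top strand at positions 36–45; it acts as a forward primer.
Primer B's reverse complement is GTACCCCAAGTGGAGGTG, matching the top strand at positions 148–165; it acts as a reverse primer.
The 3' ends face each other across positions 36–165, giving a 130 bp product.

Yes — a 130 bp product.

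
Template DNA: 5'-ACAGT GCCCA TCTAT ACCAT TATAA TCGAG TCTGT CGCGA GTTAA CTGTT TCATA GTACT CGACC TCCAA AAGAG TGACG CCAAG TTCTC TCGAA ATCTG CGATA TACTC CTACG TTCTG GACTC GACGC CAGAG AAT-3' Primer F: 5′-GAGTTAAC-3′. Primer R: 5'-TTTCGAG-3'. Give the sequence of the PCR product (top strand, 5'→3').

5'-GAGTTAACTGTTTCATAGTACTCGACCTCCAAAAGAGTGACGCCAAGTTCTCTCGAAA-3'

The forward primer matches the template at positions 39–46.
The reverse primer's reverse complement is CTCGAAA, which matches the template at positions 90–96.
The product is the template from position 39 through 96 (58 bp).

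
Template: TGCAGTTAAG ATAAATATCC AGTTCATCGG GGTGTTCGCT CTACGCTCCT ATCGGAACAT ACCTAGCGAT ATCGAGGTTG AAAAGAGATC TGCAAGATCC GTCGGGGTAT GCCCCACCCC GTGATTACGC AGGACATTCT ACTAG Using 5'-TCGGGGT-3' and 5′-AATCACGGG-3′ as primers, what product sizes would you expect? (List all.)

100 bp, 25 bp

The forward primer TCGGGGT matches the top strand at positions 27–33, 102–108.
The reverse primer's reverse complement is CCCGTGATT, matching at positions 118–126.
Each forward site pairs with the reverse site to give a product ending at position 126: sizes 100, 25 bp.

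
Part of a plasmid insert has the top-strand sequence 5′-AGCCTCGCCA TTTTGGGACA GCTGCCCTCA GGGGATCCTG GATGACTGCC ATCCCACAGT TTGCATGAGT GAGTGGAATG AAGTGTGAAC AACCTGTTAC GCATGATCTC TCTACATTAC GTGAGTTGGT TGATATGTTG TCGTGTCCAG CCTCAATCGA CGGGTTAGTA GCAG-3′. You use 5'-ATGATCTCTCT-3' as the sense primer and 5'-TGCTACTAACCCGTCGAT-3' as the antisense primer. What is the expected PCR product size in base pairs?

The forward primer matches the template at positions 103–113.
Reverse complement of the reverse primer: ATCGACGGGTTAGTAGCA. This occurs on the top strand at positions 156–173.
The product runs from position 103 to position 173, so its length is 173 − 103 + 1 = 71 bp.

71 bp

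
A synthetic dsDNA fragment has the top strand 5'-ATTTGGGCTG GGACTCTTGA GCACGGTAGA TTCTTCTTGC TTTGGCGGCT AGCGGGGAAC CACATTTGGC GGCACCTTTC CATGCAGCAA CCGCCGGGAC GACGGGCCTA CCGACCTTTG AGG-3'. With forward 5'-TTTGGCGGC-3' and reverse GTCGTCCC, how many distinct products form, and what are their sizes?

Two products: 63 bp, 39 bp

The forward primer TTTGGCGGC matches the top strand at positions 41–49, 65–73.
The reverse primer's reverse complement is GGGACGAC, matching at positions 96–103.
Each forward site pairs with the reverse site to give a product ending at position 103: sizes 63, 39 bp.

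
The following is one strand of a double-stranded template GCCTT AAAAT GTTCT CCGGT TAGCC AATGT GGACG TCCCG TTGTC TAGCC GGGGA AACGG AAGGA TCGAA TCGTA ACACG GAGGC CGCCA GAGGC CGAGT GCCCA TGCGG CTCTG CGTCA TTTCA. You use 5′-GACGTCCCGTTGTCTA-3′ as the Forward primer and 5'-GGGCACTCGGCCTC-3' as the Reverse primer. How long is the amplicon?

The forward primer matches the template at positions 32–47.
Taking the reverse complement of GGGCACTCGGCCTC gives GAGGCCGAGTGCCC, found at positions 91–104 on the template; the primer anneals here to the top strand with its 3' end pointing upstream.
The product runs from position 32 to position 104, so its length is 104 − 32 + 1 = 73 bp.

73 bp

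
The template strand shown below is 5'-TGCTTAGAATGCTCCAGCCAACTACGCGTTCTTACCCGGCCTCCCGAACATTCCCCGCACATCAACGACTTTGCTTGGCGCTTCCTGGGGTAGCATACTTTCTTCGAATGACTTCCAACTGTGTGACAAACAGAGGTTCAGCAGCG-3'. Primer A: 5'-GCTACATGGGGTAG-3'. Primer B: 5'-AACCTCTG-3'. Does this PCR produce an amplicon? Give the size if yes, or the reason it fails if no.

No product — primer A has no binding site in the template.

Primer A (GCTACATGGGGTAG) does not match the top strand, and its reverse complement CTACCCCATGTAGC does not match either.
With no annealing site for primer A, no amplification occurs.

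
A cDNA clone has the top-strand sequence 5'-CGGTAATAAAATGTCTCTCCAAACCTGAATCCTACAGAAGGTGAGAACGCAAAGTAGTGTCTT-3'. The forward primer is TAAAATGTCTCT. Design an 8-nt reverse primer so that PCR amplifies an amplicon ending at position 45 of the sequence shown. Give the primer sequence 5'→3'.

5'-CTCACCTT-3'

The forward primer binds at positions 7–18; the product's 3' end on the top strand is position 45.
The reverse primer anneals to the top strand over positions 38–45, i.e. to AAGGTGAG.
Its sequence written 5'→3' is the reverse complement: CTCACCTT.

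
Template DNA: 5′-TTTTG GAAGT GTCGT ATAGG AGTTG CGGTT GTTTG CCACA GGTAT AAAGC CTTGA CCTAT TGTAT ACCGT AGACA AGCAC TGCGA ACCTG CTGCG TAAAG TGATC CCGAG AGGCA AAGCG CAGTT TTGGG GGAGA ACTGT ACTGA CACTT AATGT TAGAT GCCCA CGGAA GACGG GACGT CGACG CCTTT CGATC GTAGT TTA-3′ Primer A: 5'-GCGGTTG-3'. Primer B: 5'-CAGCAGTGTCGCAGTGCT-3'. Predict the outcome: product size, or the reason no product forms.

Primer B (CAGCAGTGTCGCAGTGCT) does not match the top strand, and its reverse complement AGCACTGCGACACTGCTG does not match either.
With no annealing site for primer B, no amplification occurs.

No product — primer B has no binding site in the template.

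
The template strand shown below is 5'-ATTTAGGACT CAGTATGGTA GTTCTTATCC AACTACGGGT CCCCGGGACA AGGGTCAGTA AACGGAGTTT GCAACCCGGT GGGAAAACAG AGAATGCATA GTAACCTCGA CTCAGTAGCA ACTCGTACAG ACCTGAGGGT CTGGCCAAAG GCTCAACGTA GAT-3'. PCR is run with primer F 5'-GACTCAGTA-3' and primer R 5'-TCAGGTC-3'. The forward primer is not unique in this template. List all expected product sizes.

The forward primer GACTCAGTA matches the top strand at positions 7–15, 109–117.
The reverse primer's reverse complement is GACCTGA, matching at positions 130–136.
Each forward site pairs with the reverse site to give a product ending at position 136: sizes 130, 28 bp.

130 bp, 28 bp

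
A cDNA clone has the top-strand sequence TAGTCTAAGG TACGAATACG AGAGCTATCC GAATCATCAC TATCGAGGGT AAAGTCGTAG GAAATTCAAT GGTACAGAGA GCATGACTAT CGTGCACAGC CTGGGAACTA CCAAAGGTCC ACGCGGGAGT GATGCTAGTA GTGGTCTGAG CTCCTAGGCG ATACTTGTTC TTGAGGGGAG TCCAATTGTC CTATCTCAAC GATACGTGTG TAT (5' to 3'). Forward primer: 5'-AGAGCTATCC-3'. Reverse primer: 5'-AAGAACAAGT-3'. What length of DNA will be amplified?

152 bp

Scanning the template, AGAGCTATCC occurs at positions 21–30; this primer anneals to the bottom strand there with its 3' end pointing downstream.
Taking the reverse complement of AAGAACAAGT gives ACTTGTTCTT, found at positions 163–172 on the template; the primer anneals here to the top strand with its 3' end pointing upstream.
Amplicon spans positions 21–172: 152 bp.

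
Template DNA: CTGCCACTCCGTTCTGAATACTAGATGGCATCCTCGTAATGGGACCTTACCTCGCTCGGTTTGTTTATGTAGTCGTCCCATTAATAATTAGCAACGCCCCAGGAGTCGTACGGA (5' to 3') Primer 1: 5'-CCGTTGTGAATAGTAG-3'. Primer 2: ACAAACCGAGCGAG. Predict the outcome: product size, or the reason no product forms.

Primer 1 (CCGTTGTGAATAGTAG) does not match the top strand, and its reverse complement CTACTATTCACAACGG does not match either.
With no annealing site for primer 1, no amplification occurs.

No product — primer 1 has no binding site in the template.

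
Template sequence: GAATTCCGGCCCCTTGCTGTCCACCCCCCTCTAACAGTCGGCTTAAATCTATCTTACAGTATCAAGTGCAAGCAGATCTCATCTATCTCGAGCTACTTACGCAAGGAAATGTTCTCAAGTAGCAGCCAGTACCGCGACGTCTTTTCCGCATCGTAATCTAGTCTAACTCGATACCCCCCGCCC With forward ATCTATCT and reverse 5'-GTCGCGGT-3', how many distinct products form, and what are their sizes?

Two products: 92 bp, 58 bp

The forward primer ATCTATCT matches the top strand at positions 47–54, 81–88.
The reverse primer's reverse complement is ACCGCGAC, matching at positions 131–138.
Each forward site pairs with the reverse site to give a product ending at position 138: sizes 92, 58 bp.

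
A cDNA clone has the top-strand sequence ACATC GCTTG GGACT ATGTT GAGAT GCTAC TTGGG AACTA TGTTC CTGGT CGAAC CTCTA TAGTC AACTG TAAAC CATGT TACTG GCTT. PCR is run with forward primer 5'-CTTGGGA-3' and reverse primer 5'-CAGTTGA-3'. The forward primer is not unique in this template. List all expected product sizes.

64 bp, 41 bp

The forward primer CTTGGGA matches the top strand at positions 7–13, 30–36.
The reverse primer's reverse complement is TCAACTG, matching at positions 64–70.
Each forward site pairs with the reverse site to give a product ending at position 70: sizes 64, 41 bp.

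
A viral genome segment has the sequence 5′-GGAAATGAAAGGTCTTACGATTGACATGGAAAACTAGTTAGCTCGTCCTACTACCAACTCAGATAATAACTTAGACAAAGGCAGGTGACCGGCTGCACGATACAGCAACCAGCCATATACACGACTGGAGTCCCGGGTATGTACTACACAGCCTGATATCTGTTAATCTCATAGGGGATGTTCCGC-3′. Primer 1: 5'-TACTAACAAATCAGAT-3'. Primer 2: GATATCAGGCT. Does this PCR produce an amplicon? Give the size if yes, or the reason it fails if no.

No product — primer 1 has no binding site in the template.

Primer 1 (TACTAACAAATCAGAT) does not match the top strand, and its reverse complement ATCTGATTTGTTAGTA does not match either.
With no annealing site for primer 1, no amplification occurs.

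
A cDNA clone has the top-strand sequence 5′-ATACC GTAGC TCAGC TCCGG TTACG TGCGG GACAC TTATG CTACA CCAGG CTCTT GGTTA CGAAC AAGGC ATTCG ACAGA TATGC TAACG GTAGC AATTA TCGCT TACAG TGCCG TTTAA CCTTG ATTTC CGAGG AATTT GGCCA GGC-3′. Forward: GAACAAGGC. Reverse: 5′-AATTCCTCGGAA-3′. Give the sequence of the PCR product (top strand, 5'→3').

5'-GAACAAGGCATTCGACAGATATGCTAACGGTAGCAATTATCGCTTACAGTGCCGTTTAACCTTGATTTCCGAGGAATT-3'

Scanning the template, GAACAAGGC occurs at positions 62–70; this primer anneals to the bottom strand there with its 3' end pointing downstream.
The reverse primer's reverse complement is TTCCGAGGAATT, which matches the template at positions 128–139.
The product is the template from position 62 through 139 (78 bp).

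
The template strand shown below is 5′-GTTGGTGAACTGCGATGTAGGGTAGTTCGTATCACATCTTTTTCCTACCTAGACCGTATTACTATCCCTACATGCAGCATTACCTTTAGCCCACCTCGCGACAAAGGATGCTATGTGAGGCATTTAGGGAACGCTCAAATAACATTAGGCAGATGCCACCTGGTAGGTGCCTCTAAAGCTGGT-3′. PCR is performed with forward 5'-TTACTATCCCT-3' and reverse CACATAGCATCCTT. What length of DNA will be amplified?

Scanning the template, TTACTATCCCT occurs at positions 59–69; this primer anneals to the bottom strand there with its 3' end pointing downstream.
Taking the reverse complement of CACATAGCATCCTT gives AAGGATGCTATGTG, found at positions 104–117 on the template; the primer anneals here to the top strand with its 3' end pointing upstream.
Product length = (reverse-primer end) − (forward-primer start) + 1 = 117 − 59 + 1 = 59 bp.

59 bp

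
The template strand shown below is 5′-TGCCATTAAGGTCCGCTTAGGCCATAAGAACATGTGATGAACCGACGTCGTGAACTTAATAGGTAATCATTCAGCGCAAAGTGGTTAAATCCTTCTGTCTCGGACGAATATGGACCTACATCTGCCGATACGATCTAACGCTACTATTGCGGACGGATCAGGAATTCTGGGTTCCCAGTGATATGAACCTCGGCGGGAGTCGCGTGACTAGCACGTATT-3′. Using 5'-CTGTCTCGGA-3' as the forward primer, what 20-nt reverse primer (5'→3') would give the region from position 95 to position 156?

The product's 3' end on the top strand is position 156.
The reverse primer anneals to the top strand over positions 137–156, i.e. to AACGCTACTATTGCGGACGG.
Its sequence written 5'→3' is the reverse complement: CCGTCCGCAATAGTAGCGTT.

5'-CCGTCCGCAATAGTAGCGTT-3'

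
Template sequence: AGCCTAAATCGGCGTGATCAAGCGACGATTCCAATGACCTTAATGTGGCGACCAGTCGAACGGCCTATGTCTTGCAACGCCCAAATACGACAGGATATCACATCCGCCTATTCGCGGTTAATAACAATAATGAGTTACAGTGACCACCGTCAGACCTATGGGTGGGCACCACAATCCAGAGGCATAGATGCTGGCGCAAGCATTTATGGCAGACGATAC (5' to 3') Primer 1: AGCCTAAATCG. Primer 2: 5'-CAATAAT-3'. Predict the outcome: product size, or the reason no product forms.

No product — both primers anneal to the same strand and extend in the same direction.

Primer 1 (AGCCTAAATCG) matches the top strand at positions 1–11 (3' end points downstream).
Primer 2 (CAATAAT) also matches the top strand directly, at positions 125–131 — its reverse complement ATTATTG is not present.
Both primers anneal to the bottom strand with 3' ends pointing the same way, so neither can prime synthesis back toward the other.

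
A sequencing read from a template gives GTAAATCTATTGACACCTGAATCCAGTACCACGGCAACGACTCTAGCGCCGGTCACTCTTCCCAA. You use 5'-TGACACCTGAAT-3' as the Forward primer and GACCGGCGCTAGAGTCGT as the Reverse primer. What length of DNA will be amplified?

44 bp

The forward primer matches the template at positions 11–22.
The reverse primer's reverse complement is ACGACTCTAGCGCCGGTC, which matches the template at positions 37–54.
The product runs from position 11 to position 54, so its length is 54 − 11 + 1 = 44 bp.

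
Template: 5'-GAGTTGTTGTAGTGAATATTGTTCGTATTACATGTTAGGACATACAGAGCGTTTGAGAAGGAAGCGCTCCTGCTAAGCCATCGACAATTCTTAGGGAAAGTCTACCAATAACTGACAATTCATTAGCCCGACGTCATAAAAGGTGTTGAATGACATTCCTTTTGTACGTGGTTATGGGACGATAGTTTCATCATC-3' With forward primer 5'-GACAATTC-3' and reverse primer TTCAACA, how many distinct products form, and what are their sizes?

The forward primer GACAATTC matches the top strand at positions 83–90, 114–121.
The reverse primer's reverse complement is TGTTGAA, matching at positions 144–150.
Each forward site pairs with the reverse site to give a product ending at position 150: sizes 68, 37 bp.

Two products: 68 bp, 37 bp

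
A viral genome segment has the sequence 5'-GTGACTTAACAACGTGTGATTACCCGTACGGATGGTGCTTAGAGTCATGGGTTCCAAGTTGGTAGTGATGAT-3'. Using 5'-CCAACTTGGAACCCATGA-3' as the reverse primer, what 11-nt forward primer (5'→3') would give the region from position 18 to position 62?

5'-GATTACCCGTA-3'

The reverse primer's reverse complement TCATGGGTTCCAAGTTGG matches the template at positions 45–62; the product starts at position 18.
The forward primer is identical to the top strand over positions 18–28: GATTACCCGTA.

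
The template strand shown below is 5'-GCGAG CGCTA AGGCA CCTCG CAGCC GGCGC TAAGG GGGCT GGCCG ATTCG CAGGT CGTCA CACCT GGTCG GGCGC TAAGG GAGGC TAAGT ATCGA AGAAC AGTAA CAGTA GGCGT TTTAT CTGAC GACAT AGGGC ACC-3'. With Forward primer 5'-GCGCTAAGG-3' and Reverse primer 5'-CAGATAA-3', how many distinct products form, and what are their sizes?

The forward primer GCGCTAAGG matches the top strand at positions 5–13, 27–35, 72–80.
The reverse primer's reverse complement is TTATCTG, matching at positions 117–123.
Each forward site pairs with the reverse site to give a product ending at position 123: sizes 119, 97, 52 bp.

Three products: 119 bp, 97 bp, 52 bp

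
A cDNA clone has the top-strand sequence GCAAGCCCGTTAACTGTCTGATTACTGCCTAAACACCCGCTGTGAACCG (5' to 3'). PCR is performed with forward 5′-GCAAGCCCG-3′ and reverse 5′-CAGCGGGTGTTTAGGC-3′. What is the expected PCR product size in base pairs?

Forward primer GCAAGCCCG is found on the top strand at positions 1–9.
Reverse complement of the reverse primer: GCCTAAACACCCGCTG. This occurs on the top strand at positions 27–42.
The product runs from position 1 to position 42, so its length is 42 − 1 + 1 = 42 bp.

42 bp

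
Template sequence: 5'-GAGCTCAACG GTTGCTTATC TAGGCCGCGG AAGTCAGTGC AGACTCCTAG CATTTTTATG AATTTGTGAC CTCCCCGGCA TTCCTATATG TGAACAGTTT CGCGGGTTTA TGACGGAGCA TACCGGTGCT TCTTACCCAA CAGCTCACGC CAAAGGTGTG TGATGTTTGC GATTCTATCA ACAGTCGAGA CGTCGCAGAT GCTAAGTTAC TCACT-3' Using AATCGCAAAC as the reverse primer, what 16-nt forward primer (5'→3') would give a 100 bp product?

The reverse primer's reverse complement GTTTGCGATT matches the template at positions 165–174, so the product ends at position 174.
A 100 bp product then starts at position 174 − 100 + 1 = 75.
The forward primer is identical to the top strand there: CCGGCATTCCTATATG.

5'-CCGGCATTCCTATATG-3'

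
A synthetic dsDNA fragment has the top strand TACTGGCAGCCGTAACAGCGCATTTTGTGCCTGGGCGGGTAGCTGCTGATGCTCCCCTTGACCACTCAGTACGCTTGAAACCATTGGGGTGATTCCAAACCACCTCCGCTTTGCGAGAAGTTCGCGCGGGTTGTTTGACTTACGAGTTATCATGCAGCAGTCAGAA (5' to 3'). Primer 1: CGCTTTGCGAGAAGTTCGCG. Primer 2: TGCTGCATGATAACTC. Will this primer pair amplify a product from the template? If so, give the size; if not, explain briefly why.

Yes — a 53 bp product.

Primer 1 (CGCTTTGCGAGAAGTTCGCG) matches the top strand at positions 107–126; it acts as a forward primer.
Primer 2's reverse complement is GAGTTATCATGCAGCA, matching the top strand at positions 144–159; it acts as a reverse primer.
The 3' ends face each other across positions 107–159, giving a 53 bp product.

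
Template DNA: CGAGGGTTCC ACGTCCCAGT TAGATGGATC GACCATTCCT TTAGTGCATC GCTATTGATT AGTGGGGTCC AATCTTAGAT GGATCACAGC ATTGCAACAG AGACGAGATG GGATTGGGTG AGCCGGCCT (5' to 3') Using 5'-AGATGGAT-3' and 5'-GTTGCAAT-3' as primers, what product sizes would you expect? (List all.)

The forward primer AGATGGAT matches the top strand at positions 22–29, 77–84.
The reverse primer's reverse complement is ATTGCAAC, matching at positions 91–98.
Each forward site pairs with the reverse site to give a product ending at position 98: sizes 77, 22 bp.

77 bp, 22 bp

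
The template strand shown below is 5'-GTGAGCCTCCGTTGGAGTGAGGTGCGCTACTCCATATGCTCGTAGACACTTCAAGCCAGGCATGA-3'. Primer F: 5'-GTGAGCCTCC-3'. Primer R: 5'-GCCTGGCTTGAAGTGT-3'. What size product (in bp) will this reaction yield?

Forward primer GTGAGCCTCC is found on the top strand at positions 1–10.
Taking the reverse complement of GCCTGGCTTGAAGTGT gives ACACTTCAAGCCAGGC, found at positions 46–61 on the template; the primer anneals here to the top strand with its 3' end pointing upstream.
Amplicon spans positions 1–61: 61 bp.

61 bp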